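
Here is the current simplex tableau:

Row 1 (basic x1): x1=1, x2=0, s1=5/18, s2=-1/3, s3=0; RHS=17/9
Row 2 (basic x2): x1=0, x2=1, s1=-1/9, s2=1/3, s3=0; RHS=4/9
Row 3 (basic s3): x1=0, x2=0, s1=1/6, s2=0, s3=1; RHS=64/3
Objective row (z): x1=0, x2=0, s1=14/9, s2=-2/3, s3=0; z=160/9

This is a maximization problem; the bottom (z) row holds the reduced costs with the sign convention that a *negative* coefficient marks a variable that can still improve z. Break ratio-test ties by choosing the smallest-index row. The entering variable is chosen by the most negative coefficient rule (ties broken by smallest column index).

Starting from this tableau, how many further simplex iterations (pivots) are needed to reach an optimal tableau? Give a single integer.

1

pivot: s2 in, x2 out → z = 56/3
No improving column remains; optimal.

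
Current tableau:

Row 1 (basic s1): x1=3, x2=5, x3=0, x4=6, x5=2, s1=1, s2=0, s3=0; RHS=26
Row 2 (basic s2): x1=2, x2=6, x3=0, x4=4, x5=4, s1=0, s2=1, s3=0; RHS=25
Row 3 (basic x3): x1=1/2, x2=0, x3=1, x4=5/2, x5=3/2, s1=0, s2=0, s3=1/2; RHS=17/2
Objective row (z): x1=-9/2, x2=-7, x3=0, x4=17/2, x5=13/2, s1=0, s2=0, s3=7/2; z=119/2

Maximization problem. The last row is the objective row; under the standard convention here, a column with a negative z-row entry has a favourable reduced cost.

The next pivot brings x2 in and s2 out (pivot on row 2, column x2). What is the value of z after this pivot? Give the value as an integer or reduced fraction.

266/3

Minimum ratio for x2: 25/6 = 25/6.
z changes by −(z-row coeff of x2)·ratio = −(-7)·(25/6) = 175/6.
New z = 119/2 + (175/6) = 266/3.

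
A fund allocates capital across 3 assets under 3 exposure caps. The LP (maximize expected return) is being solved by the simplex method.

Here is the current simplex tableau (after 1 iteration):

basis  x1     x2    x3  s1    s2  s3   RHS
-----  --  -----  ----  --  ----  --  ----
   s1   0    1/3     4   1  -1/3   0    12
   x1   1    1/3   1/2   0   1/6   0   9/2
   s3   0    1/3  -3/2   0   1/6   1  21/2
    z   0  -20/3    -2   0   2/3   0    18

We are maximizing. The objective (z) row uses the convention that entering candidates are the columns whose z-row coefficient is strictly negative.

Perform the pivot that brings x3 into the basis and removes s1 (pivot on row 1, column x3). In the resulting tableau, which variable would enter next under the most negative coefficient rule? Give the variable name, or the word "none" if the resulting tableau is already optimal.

Pivot element 4. New z-row = old z-row − (-2)·(row 1/4).
Updated z-row coefficients: x1: 0, x2: -13/2, x3: 0, s1: 1/2, s2: 1/2, s3: 0.
The most negative is -13/2 in column x2, so x2 would enter next.

x2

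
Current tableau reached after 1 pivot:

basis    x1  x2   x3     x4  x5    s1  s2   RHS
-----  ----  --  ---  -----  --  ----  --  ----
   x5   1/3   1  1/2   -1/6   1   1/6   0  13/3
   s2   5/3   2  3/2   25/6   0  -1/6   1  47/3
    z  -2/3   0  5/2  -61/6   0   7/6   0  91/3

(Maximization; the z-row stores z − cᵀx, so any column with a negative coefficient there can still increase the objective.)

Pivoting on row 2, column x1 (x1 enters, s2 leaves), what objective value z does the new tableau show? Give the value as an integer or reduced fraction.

Minimum ratio for x1: (47/3)/(5/3) = 47/5.
z changes by −(z-row coeff of x1)·ratio = −(-2/3)·(47/5) = 94/15.
New z = 91/3 + (94/15) = 183/5.

183/5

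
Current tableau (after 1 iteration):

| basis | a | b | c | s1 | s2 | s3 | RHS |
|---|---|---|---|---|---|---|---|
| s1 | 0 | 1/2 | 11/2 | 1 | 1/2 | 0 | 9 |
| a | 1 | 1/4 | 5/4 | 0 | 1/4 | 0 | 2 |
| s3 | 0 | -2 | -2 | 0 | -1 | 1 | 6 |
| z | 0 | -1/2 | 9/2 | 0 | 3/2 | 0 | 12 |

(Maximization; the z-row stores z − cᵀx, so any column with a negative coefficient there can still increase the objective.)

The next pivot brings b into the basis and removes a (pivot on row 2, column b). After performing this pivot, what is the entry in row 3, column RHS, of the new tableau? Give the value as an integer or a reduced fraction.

Pivot element is row 2, column b: 1/4.
Normalize row 2: new (row 2, RHS) = 2/(1/4) = 8.
row 3 ← row 3 − (-2)·(new row 2): 6 − (-2)·8 = 22.

22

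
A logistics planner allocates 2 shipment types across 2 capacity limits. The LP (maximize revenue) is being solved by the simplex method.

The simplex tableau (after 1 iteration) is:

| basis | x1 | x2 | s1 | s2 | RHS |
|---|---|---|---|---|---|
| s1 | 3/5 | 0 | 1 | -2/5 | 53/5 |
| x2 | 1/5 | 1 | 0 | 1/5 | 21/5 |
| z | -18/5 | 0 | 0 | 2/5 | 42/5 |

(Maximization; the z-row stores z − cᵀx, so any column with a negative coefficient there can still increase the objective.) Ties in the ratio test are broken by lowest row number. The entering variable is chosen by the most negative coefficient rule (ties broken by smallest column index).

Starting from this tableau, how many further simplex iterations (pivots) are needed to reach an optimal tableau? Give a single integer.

pivot: x1 in, s1 out → z = 72
pivot: s2 in, x2 out → z = 76
No improving column remains; optimal.

2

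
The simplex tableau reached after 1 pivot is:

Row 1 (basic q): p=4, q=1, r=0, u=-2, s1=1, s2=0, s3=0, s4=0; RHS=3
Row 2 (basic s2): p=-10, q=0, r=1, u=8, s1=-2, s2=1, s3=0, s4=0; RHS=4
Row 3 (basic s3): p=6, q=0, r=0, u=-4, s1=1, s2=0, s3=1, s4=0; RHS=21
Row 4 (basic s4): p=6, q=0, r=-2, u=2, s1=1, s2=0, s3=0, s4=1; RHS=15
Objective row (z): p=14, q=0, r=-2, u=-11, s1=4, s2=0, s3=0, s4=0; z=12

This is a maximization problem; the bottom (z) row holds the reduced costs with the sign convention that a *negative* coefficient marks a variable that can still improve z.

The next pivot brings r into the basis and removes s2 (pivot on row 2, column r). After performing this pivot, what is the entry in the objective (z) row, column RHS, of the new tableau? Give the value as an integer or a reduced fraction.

20

Pivot element is row 2, column r: 1.
Normalize row 2: new (row 2, RHS) = 4/1 = 4.
z-row ← z-row − (-2)·(new row 2): 12 − (-2)·4 = 20.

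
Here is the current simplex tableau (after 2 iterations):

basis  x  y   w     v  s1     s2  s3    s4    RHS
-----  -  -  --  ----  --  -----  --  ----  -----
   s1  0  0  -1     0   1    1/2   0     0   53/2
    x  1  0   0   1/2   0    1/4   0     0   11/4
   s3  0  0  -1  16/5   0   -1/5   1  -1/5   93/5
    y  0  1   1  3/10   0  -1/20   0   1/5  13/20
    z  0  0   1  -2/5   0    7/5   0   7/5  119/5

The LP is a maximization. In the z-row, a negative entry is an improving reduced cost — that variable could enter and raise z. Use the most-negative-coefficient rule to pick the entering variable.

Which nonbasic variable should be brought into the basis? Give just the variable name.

v

Objective-row coefficients: x: 0, y: 0, w: 1, v: -2/5, s1: 0, s2: 7/5, s3: 0, s4: 7/5.
The most negative is -2/5 in column v, so v enters.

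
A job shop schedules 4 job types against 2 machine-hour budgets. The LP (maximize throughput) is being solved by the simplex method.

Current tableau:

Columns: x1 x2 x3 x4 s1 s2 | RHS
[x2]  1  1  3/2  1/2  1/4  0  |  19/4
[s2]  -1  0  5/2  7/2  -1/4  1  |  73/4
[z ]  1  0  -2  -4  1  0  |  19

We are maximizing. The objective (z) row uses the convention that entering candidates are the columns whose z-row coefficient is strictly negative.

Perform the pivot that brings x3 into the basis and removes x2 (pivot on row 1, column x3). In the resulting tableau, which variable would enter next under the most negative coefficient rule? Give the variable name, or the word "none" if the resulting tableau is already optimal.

Pivot element 3/2. New z-row = old z-row − (-2)·(row 1/(3/2)).
Updated z-row coefficients: x1: 7/3, x2: 4/3, x3: 0, x4: -10/3, s1: 4/3, s2: 0.
The most negative is -10/3 in column x4, so x4 would enter next.

x4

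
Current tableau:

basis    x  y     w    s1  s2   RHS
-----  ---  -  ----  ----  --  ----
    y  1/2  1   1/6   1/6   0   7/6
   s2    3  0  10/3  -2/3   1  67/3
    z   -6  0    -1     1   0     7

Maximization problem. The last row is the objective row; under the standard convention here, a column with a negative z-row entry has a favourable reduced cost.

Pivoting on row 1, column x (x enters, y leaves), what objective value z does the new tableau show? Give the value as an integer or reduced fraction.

21

Minimum ratio for x: (7/6)/(1/2) = 7/3.
z changes by −(z-row coeff of x)·ratio = −(-6)·(7/3) = 14.
New z = 7 + 14 = 21.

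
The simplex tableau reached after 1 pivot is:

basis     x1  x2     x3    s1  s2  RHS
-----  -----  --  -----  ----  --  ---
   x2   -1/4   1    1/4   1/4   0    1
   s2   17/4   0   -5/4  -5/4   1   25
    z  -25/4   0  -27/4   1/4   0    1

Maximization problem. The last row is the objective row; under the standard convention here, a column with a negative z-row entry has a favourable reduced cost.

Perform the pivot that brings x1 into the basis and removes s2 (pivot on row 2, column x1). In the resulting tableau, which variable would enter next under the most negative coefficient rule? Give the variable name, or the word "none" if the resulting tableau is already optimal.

x3

Pivot element 17/4. New z-row = old z-row − (-25/4)·(row 2/(17/4)).
Updated z-row coefficients: x1: 0, x2: 0, x3: -146/17, s1: -27/17, s2: 25/17.
The most negative is -146/17 in column x3, so x3 would enter next.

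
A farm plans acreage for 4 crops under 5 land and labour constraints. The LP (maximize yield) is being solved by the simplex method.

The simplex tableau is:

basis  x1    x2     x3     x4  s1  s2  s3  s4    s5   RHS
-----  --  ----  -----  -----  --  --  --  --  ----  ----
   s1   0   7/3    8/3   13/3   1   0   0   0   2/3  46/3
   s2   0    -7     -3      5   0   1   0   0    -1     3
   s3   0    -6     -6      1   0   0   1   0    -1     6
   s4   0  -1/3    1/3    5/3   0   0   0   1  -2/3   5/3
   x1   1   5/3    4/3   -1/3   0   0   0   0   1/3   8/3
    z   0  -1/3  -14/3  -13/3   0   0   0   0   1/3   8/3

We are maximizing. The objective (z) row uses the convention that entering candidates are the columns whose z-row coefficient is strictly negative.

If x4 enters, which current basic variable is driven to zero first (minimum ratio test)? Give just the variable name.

Ratios: row 1 (s1): (46/3)/(13/3) = 46/13; row 2 (s2): 3/5 = 3/5; row 3 (s3): 6/1 = 6; row 4 (s4): (5/3)/(5/3) = 1; row 5 (x1): entry -1/3 ≤ 0, skip.
Minimum ratio 3/5 is in the s2 row, so s2 leaves.

s2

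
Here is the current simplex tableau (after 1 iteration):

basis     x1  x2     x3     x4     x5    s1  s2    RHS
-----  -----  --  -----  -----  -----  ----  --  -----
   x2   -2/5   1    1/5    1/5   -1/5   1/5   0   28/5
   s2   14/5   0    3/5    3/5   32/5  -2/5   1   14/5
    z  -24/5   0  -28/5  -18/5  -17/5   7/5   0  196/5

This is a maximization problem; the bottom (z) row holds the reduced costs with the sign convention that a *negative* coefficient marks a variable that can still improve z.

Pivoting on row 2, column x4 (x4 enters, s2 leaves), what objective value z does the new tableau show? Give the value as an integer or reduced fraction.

Minimum ratio for x4: (14/5)/(3/5) = 14/3.
z changes by −(z-row coeff of x4)·ratio = −(-18/5)·(14/3) = 84/5.
New z = 196/5 + (84/5) = 56.

56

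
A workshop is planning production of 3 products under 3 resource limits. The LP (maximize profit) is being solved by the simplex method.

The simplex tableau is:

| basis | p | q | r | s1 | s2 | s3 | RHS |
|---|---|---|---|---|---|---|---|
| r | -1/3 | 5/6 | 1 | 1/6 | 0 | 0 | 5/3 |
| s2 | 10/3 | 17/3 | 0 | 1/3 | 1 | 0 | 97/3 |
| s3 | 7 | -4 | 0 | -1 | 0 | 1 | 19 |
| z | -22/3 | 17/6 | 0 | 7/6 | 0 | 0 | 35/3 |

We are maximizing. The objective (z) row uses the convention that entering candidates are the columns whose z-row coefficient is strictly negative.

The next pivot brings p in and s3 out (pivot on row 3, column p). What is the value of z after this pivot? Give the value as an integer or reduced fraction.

221/7

Minimum ratio for p: 19/7 = 19/7.
z changes by −(z-row coeff of p)·ratio = −(-22/3)·(19/7) = 418/21.
New z = 35/3 + (418/21) = 221/7.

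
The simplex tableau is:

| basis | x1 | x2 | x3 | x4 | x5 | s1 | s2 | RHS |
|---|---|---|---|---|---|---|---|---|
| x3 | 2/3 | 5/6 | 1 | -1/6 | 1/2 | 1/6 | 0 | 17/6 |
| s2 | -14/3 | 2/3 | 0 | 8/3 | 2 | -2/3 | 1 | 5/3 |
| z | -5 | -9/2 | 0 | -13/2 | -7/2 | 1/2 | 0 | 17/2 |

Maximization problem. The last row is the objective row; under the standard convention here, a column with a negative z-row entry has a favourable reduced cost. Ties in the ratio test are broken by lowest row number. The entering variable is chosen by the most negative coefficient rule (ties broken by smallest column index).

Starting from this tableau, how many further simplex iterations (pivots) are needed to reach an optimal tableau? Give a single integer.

2

pivot: x4 in, s2 out → z = 201/16
pivot: x1 in, x3 out → z = 845/6
No improving column remains; optimal.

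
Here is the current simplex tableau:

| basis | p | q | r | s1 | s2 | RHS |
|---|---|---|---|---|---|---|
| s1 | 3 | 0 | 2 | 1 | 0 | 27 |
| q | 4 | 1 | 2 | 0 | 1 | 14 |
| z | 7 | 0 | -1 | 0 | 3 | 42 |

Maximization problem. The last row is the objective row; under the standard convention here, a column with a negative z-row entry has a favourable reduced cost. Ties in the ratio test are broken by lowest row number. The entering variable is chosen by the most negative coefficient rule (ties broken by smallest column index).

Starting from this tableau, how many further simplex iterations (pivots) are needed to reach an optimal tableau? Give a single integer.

1

pivot: r in, q out → z = 49
No improving column remains; optimal.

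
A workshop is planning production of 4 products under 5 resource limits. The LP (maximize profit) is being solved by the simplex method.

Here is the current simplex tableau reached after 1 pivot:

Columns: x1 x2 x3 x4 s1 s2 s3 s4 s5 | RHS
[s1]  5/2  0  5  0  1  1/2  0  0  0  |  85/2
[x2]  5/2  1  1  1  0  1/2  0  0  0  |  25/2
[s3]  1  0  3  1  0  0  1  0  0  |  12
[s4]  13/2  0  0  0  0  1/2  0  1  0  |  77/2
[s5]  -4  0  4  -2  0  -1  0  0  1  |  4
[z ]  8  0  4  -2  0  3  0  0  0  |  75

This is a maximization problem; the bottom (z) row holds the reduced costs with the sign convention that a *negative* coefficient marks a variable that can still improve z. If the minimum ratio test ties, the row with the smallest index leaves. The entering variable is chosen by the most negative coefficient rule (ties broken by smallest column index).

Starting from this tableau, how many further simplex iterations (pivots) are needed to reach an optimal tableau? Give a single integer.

1

pivot: x4 in, s3 out → z = 99
No improving column remains; optimal.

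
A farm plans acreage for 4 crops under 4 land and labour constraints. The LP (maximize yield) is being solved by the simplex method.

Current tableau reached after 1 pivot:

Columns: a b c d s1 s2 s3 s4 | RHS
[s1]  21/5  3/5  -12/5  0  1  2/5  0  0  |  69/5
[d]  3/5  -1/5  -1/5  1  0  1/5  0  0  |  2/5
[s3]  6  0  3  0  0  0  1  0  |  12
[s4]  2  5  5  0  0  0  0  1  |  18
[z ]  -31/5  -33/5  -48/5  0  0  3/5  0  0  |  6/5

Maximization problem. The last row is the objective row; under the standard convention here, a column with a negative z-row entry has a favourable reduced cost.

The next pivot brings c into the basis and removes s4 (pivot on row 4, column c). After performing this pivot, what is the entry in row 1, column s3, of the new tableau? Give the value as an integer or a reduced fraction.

0

Pivot element is row 4, column c: 5.
Normalize row 4: new (row 4, s3) = 0/5 = 0.
row 1 ← row 1 − (-12/5)·(new row 4): 0 − (-12/5)·0 = 0.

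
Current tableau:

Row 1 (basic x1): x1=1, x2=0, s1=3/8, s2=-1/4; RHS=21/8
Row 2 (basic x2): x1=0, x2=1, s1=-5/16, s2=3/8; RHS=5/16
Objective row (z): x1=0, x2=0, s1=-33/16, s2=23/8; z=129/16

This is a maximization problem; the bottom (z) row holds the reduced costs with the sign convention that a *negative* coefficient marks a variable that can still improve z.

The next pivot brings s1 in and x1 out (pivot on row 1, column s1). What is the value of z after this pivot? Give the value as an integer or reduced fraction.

45/2

Minimum ratio for s1: (21/8)/(3/8) = 7.
z changes by −(z-row coeff of s1)·ratio = −(-33/16)·7 = 231/16.
New z = 129/16 + (231/16) = 45/2.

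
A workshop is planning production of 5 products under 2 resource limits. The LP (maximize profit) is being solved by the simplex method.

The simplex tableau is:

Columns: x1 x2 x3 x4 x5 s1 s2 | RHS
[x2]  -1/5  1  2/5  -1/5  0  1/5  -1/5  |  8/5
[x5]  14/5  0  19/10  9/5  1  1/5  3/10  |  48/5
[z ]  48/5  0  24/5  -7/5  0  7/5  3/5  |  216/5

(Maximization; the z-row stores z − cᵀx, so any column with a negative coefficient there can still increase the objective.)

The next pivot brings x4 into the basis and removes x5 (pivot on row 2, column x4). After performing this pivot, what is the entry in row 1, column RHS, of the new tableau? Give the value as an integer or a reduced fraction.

8/3

Pivot element is row 2, column x4: 9/5.
Normalize row 2: new (row 2, RHS) = (48/5)/(9/5) = 16/3.
row 1 ← row 1 − (-1/5)·(new row 2): 8/5 − (-1/5)·(16/3) = 8/3.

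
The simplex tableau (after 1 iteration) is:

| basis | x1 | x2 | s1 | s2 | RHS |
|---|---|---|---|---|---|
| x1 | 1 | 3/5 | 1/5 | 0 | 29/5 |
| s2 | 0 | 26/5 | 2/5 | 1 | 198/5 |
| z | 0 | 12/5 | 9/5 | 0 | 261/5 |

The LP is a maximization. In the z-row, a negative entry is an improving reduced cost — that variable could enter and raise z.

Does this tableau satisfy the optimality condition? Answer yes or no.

yes

No objective-row coefficient is strictly negative, so no entering variable exists; the tableau is optimal.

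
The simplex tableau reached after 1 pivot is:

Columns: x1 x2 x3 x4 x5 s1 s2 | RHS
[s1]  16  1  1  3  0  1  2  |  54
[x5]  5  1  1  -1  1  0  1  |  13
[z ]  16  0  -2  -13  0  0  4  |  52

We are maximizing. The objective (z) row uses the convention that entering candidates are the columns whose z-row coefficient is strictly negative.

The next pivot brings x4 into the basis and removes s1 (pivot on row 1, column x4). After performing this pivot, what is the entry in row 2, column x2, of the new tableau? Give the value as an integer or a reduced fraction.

4/3

Pivot element is row 1, column x4: 3.
Normalize row 1: new (row 1, x2) = 1/3 = 1/3.
row 2 ← row 2 − (-1)·(new row 1): 1 − (-1)·(1/3) = 4/3.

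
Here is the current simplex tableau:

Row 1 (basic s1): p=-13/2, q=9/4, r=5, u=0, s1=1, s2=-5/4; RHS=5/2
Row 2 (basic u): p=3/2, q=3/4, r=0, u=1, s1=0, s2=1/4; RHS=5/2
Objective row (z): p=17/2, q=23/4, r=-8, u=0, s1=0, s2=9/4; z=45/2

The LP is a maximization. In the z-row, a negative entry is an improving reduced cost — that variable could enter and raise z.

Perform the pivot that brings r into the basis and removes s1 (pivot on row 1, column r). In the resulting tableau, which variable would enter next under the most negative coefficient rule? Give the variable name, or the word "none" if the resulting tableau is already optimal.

p

Pivot element 5. New z-row = old z-row − (-8)·(row 1/5).
Updated z-row coefficients: p: -19/10, q: 187/20, r: 0, u: 0, s1: 8/5, s2: 1/4.
The most negative is -19/10 in column p, so p would enter next.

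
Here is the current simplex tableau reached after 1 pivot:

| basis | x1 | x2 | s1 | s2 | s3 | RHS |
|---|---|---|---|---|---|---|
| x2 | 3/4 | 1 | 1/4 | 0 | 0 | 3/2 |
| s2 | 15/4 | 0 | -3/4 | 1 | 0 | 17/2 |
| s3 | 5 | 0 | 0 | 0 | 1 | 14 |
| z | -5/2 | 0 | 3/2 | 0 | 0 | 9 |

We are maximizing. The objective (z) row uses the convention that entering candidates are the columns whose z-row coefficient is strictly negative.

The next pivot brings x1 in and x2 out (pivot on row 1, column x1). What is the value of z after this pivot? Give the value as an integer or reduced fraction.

Minimum ratio for x1: (3/2)/(3/4) = 2.
z changes by −(z-row coeff of x1)·ratio = −(-5/2)·2 = 5.
New z = 9 + 5 = 14.

14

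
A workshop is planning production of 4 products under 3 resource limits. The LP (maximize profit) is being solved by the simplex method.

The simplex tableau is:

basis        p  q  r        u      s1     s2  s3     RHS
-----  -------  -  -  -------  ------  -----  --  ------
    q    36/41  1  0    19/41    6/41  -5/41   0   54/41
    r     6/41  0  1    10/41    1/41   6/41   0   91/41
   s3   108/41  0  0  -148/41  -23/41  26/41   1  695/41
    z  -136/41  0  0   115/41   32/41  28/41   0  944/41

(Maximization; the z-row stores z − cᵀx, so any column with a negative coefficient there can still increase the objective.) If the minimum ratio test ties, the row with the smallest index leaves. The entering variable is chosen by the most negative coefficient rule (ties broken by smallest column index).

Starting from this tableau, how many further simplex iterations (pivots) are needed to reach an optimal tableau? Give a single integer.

1

pivot: p in, q out → z = 28
No improving column remains; optimal.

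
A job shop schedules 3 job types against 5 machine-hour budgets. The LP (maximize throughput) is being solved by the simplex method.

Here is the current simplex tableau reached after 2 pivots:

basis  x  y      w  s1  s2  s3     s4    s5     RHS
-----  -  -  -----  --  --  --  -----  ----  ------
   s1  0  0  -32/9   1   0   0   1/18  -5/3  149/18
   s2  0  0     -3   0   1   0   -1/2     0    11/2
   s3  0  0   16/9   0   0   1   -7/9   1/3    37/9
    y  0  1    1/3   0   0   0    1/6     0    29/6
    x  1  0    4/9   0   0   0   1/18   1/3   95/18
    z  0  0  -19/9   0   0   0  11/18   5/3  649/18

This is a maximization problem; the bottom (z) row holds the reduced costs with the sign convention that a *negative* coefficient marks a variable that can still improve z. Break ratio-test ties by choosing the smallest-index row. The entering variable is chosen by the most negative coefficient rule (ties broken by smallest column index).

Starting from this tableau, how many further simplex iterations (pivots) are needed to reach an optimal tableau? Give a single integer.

pivot: w in, s3 out → z = 655/16
pivot: s4 in, y out → z = 45
No improving column remains; optimal.

2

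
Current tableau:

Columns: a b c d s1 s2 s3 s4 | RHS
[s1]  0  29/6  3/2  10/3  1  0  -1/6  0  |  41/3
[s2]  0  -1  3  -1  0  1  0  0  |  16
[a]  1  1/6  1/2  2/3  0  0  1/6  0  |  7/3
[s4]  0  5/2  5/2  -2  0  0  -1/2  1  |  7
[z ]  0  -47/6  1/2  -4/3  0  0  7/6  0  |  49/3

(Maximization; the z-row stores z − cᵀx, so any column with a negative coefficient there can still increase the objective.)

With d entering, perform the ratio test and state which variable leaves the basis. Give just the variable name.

a

Ratios: row 1 (s1): (41/3)/(10/3) = 41/10; row 2 (s2): entry -1 ≤ 0, skip; row 3 (a): (7/3)/(2/3) = 7/2; row 4 (s4): entry -2 ≤ 0, skip.
Minimum ratio 7/2 is in the a row, so a leaves.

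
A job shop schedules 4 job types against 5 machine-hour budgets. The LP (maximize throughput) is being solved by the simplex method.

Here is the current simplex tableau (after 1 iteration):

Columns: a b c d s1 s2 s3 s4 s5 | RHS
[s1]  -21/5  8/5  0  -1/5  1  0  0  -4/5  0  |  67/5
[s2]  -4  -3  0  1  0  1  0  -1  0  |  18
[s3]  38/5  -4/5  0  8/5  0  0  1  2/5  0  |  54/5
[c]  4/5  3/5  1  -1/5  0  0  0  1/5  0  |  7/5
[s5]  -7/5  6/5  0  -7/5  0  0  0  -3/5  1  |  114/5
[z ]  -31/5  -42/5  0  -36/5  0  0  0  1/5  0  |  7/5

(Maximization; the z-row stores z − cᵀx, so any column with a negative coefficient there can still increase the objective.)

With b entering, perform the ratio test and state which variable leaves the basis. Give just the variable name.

c

Ratios: row 1 (s1): (67/5)/(8/5) = 67/8; row 2 (s2): entry -3 ≤ 0, skip; row 3 (s3): entry -4/5 ≤ 0, skip; row 4 (c): (7/5)/(3/5) = 7/3; row 5 (s5): (114/5)/(6/5) = 19.
Minimum ratio 7/3 is in the c row, so c leaves.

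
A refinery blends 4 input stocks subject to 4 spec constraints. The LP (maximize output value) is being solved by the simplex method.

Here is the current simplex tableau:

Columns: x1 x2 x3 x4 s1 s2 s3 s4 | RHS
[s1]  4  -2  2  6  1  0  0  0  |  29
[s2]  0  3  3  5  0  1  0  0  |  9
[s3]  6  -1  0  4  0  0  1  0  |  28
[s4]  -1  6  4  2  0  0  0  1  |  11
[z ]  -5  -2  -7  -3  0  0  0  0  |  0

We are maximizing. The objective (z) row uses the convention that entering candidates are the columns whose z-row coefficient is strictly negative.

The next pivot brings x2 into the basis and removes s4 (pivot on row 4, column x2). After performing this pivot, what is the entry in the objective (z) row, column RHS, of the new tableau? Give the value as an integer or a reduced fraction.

Pivot element is row 4, column x2: 6.
Normalize row 4: new (row 4, RHS) = 11/6 = 11/6.
z-row ← z-row − (-2)·(new row 4): 0 − (-2)·(11/6) = 11/3.

11/3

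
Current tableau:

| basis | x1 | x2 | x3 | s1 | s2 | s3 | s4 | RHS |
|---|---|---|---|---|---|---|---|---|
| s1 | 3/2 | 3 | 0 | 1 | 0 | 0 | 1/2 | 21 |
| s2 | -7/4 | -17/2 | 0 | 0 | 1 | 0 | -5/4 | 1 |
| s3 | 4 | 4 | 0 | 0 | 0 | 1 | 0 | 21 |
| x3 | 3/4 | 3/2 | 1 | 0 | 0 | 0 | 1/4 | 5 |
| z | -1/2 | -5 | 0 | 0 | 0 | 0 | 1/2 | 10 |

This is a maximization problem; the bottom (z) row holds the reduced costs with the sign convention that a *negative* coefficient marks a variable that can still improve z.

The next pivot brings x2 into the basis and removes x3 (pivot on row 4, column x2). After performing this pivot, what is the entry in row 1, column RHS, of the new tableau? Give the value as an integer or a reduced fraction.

Pivot element is row 4, column x2: 3/2.
Normalize row 4: new (row 4, RHS) = 5/(3/2) = 10/3.
row 1 ← row 1 − 3·(new row 4): 21 − 3·(10/3) = 11.

11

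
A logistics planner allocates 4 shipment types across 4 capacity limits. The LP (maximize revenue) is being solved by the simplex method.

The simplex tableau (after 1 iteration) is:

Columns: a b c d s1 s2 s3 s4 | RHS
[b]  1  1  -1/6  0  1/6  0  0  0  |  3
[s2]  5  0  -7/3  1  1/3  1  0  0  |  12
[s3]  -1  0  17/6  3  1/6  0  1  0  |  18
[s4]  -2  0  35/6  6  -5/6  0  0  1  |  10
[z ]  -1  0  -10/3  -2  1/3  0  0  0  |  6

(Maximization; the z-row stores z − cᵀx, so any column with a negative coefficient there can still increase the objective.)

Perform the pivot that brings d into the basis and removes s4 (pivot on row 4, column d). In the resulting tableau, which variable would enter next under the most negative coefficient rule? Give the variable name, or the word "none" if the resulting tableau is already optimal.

a

Pivot element 6. New z-row = old z-row − (-2)·(row 4/6).
Updated z-row coefficients: a: -5/3, b: 0, c: -25/18, d: 0, s1: 1/18, s2: 0, s3: 0, s4: 1/3.
The most negative is -5/3 in column a, so a would enter next.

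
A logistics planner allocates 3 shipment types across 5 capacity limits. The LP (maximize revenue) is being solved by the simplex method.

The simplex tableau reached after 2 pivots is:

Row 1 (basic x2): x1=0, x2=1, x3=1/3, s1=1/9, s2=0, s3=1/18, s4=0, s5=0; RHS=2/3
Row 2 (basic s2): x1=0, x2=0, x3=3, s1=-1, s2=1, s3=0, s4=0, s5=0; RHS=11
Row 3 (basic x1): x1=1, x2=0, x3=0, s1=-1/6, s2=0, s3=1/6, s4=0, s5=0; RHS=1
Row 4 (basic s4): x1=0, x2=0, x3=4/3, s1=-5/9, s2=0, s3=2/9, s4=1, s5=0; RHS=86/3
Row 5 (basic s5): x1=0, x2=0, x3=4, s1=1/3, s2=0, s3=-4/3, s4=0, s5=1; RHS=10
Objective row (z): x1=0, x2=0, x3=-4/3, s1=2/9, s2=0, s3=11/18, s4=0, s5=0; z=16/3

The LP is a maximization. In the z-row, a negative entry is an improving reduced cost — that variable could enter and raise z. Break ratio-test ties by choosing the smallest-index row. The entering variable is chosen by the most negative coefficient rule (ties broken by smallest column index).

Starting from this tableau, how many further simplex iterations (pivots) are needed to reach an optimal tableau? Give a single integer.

1

pivot: x3 in, x2 out → z = 8
No improving column remains; optimal.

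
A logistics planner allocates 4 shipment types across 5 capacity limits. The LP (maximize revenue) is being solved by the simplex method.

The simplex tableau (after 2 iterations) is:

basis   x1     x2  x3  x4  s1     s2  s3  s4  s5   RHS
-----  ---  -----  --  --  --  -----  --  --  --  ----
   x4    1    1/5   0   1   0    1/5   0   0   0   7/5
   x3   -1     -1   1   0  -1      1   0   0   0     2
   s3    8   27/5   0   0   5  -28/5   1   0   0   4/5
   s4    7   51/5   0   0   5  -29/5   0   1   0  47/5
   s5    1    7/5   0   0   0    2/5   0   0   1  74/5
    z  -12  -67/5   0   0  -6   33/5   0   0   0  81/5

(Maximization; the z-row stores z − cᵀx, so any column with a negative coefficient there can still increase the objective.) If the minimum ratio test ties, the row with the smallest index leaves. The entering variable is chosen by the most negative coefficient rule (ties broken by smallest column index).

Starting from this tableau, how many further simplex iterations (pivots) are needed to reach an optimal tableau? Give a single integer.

pivot: x2 in, s3 out → z = 491/27
pivot: s2 in, s4 out → z = 1300/43
pivot: x1 in, x4 out → z = 65/2
No improving column remains; optimal.

3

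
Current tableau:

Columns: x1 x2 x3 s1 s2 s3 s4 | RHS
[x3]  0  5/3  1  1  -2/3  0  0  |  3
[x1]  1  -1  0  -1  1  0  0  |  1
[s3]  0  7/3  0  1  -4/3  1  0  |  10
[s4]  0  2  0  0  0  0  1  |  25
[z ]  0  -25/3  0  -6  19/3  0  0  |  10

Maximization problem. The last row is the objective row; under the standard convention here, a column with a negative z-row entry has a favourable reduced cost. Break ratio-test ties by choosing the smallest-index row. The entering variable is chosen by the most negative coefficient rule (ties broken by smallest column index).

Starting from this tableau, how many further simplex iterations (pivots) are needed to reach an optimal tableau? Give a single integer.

pivot: x2 in, x3 out → z = 25
pivot: s1 in, x2 out → z = 28
No improving column remains; optimal.

2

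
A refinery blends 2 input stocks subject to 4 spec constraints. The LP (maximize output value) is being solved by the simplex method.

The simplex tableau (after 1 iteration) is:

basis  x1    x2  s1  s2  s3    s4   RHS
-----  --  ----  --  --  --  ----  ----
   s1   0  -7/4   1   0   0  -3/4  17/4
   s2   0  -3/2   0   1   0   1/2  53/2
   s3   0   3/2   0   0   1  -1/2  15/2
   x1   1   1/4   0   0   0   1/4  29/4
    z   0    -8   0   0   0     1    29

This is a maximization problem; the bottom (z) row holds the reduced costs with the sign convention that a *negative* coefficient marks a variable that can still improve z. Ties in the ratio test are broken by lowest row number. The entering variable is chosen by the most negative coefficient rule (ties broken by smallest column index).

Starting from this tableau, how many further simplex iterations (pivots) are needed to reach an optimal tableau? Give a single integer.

pivot: x2 in, s3 out → z = 69
pivot: s4 in, x1 out → z = 99
No improving column remains; optimal.

2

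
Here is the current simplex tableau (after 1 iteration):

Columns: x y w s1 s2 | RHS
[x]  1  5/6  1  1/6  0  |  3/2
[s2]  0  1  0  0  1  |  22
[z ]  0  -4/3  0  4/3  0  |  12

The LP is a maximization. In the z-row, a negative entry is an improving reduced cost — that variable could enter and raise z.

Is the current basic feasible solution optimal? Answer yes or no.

Column y has objective-row coefficient -4/3, which is negative; an improving pivot exists, so not yet optimal.

no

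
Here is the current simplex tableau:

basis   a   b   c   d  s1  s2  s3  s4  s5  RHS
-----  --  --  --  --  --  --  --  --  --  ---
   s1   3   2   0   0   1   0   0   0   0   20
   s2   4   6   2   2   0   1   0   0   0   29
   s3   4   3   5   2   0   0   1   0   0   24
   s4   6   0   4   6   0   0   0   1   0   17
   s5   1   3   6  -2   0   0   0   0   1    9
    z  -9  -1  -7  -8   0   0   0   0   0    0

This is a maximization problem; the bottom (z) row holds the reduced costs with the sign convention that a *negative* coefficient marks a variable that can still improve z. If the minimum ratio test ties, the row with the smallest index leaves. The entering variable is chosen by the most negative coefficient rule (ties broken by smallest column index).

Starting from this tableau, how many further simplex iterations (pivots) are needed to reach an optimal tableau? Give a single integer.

pivot: a in, s4 out → z = 51/2
pivot: b in, s5 out → z = 248/9
No improving column remains; optimal.

2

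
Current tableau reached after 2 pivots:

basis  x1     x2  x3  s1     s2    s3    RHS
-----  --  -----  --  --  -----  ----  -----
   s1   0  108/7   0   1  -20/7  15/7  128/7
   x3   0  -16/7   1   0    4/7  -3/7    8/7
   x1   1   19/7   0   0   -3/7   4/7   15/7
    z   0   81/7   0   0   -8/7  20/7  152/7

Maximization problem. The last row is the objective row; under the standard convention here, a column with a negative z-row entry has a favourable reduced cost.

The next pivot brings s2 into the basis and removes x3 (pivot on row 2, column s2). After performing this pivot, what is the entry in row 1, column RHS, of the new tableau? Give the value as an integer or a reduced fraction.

24

Pivot element is row 2, column s2: 4/7.
Normalize row 2: new (row 2, RHS) = (8/7)/(4/7) = 2.
row 1 ← row 1 − (-20/7)·(new row 2): 128/7 − (-20/7)·2 = 24.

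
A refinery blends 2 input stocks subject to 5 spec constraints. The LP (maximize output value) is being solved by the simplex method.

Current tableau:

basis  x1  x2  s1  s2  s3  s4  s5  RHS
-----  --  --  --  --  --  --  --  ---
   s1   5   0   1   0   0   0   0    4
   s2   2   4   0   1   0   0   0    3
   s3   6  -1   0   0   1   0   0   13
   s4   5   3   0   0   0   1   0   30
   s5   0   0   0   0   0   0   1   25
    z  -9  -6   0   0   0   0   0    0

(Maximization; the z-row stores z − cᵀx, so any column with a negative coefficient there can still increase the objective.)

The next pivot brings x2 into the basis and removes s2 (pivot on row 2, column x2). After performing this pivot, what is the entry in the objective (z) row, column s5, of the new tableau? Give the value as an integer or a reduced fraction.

0

Pivot element is row 2, column x2: 4.
Normalize row 2: new (row 2, s5) = 0/4 = 0.
z-row ← z-row − (-6)·(new row 2): 0 − (-6)·0 = 0.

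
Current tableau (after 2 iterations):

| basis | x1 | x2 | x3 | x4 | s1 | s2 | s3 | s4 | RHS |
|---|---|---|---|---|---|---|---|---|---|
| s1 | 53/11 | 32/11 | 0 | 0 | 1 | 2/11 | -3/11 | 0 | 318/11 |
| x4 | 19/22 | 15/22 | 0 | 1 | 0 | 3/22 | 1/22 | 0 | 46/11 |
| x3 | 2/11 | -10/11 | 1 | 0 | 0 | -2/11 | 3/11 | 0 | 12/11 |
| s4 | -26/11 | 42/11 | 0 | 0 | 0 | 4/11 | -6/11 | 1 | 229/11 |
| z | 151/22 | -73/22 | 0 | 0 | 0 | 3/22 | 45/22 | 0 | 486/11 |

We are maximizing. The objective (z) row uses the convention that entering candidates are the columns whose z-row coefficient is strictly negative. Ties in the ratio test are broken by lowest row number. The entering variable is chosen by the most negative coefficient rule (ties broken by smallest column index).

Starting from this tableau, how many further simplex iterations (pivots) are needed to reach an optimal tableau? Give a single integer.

1

pivot: x2 in, s4 out → z = 5231/84
No improving column remains; optimal.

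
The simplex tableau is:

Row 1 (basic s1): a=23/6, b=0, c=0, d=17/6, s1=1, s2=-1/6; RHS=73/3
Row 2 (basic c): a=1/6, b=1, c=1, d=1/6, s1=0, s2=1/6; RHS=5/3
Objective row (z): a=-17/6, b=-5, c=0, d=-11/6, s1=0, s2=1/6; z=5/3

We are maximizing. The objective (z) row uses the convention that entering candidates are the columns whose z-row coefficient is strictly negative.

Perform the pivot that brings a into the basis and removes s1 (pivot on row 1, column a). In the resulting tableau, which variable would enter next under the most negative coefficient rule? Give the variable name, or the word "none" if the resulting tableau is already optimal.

b

Pivot element 23/6. New z-row = old z-row − (-17/6)·(row 1/(23/6)).
Updated z-row coefficients: a: 0, b: -5, c: 0, d: 6/23, s1: 17/23, s2: 1/23.
The most negative is -5 in column b, so b would enter next.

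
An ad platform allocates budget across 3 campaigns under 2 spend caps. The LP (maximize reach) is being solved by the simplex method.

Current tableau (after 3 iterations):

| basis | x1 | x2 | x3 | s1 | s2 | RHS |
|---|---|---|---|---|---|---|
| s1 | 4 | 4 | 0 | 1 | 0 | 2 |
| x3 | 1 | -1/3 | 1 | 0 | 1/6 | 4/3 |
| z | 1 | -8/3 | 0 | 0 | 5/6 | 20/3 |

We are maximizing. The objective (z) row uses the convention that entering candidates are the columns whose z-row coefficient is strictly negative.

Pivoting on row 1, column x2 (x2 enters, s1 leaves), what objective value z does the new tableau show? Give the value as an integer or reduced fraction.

8

Minimum ratio for x2: 2/4 = 1/2.
z changes by −(z-row coeff of x2)·ratio = −(-8/3)·(1/2) = 4/3.
New z = 20/3 + (4/3) = 8.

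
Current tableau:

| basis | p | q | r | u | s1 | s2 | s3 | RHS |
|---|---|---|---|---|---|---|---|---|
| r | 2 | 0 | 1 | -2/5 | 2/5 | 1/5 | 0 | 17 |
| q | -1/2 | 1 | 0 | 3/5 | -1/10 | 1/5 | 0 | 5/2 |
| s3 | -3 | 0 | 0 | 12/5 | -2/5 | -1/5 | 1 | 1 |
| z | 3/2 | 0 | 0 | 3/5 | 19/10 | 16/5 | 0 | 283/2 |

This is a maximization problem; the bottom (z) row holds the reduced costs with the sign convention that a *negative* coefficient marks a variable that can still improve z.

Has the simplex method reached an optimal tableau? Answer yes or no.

No objective-row coefficient is strictly negative, so no entering variable exists; the tableau is optimal.

yes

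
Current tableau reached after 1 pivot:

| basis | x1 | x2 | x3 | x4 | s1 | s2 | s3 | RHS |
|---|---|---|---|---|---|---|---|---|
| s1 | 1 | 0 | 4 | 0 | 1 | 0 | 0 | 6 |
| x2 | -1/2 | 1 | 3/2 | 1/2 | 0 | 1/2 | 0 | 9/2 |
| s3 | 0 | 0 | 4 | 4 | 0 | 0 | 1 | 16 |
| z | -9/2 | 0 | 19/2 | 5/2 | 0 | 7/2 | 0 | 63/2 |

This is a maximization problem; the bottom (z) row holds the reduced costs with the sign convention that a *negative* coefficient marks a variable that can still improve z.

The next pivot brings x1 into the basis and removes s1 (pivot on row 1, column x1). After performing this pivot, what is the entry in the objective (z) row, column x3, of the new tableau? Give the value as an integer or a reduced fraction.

Pivot element is row 1, column x1: 1.
Normalize row 1: new (row 1, x3) = 4/1 = 4.
z-row ← z-row − (-9/2)·(new row 1): 19/2 − (-9/2)·4 = 55/2.

55/2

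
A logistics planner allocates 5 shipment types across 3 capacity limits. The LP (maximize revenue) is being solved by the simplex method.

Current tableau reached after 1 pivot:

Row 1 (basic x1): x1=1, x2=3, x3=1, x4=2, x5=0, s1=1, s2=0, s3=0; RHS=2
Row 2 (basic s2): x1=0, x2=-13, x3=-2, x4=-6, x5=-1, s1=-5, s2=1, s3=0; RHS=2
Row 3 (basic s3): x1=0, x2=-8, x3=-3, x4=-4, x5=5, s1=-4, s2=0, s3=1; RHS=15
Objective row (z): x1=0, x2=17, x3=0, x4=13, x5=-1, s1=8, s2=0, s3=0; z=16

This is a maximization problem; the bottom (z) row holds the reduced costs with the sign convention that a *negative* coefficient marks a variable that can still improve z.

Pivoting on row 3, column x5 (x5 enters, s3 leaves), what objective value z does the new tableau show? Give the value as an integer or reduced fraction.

19

Minimum ratio for x5: 15/5 = 3.
z changes by −(z-row coeff of x5)·ratio = −(-1)·3 = 3.
New z = 16 + 3 = 19.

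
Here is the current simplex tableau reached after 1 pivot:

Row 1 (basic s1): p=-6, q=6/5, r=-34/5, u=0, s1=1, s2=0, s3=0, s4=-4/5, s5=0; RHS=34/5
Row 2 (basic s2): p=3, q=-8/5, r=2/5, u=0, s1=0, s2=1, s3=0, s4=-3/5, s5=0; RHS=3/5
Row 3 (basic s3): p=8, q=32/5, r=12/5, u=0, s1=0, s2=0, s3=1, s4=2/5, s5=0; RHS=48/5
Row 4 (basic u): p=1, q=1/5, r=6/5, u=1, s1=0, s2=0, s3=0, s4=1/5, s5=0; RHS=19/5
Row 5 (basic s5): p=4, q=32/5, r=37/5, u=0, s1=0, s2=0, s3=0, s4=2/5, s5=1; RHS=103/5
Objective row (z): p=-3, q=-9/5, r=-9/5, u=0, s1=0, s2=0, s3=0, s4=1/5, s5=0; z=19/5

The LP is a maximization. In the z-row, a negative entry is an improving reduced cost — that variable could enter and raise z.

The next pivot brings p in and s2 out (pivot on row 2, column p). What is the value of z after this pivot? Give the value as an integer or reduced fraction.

Minimum ratio for p: (3/5)/3 = 1/5.
z changes by −(z-row coeff of p)·ratio = −(-3)·(1/5) = 3/5.
New z = 19/5 + (3/5) = 22/5.

22/5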